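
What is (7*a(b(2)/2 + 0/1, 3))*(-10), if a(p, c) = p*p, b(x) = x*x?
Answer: -280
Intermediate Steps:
b(x) = x**2
a(p, c) = p**2
(7*a(b(2)/2 + 0/1, 3))*(-10) = (7*(2**2/2 + 0/1)**2)*(-10) = (7*(4*(1/2) + 0*1)**2)*(-10) = (7*(2 + 0)**2)*(-10) = (7*2**2)*(-10) = (7*4)*(-10) = 28*(-10) = -280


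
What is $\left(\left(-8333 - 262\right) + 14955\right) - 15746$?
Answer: $-9386$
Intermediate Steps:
$\left(\left(-8333 - 262\right) + 14955\right) - 15746 = \left(-8595 + 14955\right) - 15746 = 6360 - 15746 = -9386$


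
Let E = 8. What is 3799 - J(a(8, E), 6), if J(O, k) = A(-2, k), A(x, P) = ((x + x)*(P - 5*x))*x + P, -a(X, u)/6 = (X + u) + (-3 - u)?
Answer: 3665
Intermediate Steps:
a(X, u) = 18 - 6*X (a(X, u) = -6*((X + u) + (-3 - u)) = -6*(-3 + X) = 18 - 6*X)
A(x, P) = P + 2*x**2*(P - 5*x) (A(x, P) = ((2*x)*(P - 5*x))*x + P = (2*x*(P - 5*x))*x + P = 2*x**2*(P - 5*x) + P = P + 2*x**2*(P - 5*x))
J(O, k) = 80 + 9*k (J(O, k) = k - 10*(-2)**3 + 2*k*(-2)**2 = k - 10*(-8) + 2*k*4 = k + 80 + 8*k = 80 + 9*k)
3799 - J(a(8, E), 6) = 3799 - (80 + 9*6) = 3799 - (80 + 54) = 3799 - 1*134 = 3799 - 134 = 3665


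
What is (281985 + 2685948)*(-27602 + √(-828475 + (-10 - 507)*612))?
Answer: -81920886666 + 2967933*I*√1144879 ≈ -8.1921e+10 + 3.1757e+9*I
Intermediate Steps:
(281985 + 2685948)*(-27602 + √(-828475 + (-10 - 507)*612)) = 2967933*(-27602 + √(-828475 - 517*612)) = 2967933*(-27602 + √(-828475 - 316404)) = 2967933*(-27602 + √(-1144879)) = 2967933*(-27602 + I*√1144879) = -81920886666 + 2967933*I*√1144879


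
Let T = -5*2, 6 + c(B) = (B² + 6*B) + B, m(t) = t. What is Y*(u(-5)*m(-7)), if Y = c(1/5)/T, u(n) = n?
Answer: 399/25 ≈ 15.960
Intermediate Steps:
c(B) = -6 + B² + 7*B (c(B) = -6 + ((B² + 6*B) + B) = -6 + (B² + 7*B) = -6 + B² + 7*B)
T = -10
Y = 57/125 (Y = (-6 + (1/5)² + 7/5)/(-10) = (-6 + (⅕)² + 7*(⅕))*(-⅒) = (-6 + 1/25 + 7/5)*(-⅒) = -114/25*(-⅒) = 57/125 ≈ 0.45600)
Y*(u(-5)*m(-7)) = 57*(-5*(-7))/125 = (57/125)*35 = 399/25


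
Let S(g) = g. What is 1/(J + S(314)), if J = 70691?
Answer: 1/71005 ≈ 1.4084e-5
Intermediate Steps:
1/(J + S(314)) = 1/(70691 + 314) = 1/71005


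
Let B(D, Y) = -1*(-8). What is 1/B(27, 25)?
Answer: 1/8 ≈ 0.12500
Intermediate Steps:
B(D, Y) = 8
1/B(27, 25) = 1/8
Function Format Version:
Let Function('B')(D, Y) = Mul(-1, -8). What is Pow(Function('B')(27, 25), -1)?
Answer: Rational(1, 8) ≈ 0.12500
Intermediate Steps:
Function('B')(D, Y) = 8
Pow(Function('B')(27, 25), -1) = Pow(8, -1) = Rational(1, 8)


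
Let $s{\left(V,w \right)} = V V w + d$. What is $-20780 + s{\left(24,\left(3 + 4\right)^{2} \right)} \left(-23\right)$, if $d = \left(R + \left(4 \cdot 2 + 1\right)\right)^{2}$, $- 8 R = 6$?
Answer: $- \frac{10743959}{16} \approx -6.715 \cdot 10^{5}$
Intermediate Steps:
$R = - \frac{3}{4}$ ($R = \left(- \frac{1}{8}\right) 6 = - \frac{3}{4} \approx -0.75$)
$d = \frac{1089}{16}$ ($d = \left(- \frac{3}{4} + \left(4 \cdot 2 + 1\right)\right)^{2} = \left(- \frac{3}{4} + \left(8 + 1\right)\right)^{2} = \left(- \frac{3}{4} + 9\right)^{2} = \left(\frac{33}{4}\right)^{2} = \frac{1089}{16} \approx 68.063$)
$s{\left(V,w \right)} = \frac{1089}{16} + w V^{2}$ ($s{\left(V,w \right)} = V V w + \frac{1089}{16} = V^{2} w + \frac{1089}{16} = w V^{2} + \frac{1089}{16} = \frac{1089}{16} + w V^{2}$)
$-20780 + s{\left(24,\left(3 + 4\right)^{2} \right)} \left(-23\right) = -20780 + \left(\frac{1089}{16} + \left(3 + 4\right)^{2} \cdot 24^{2}\right) \left(-23\right) = -20780 + \left(\frac{1089}{16} + 7^{2} \cdot 576\right) \left(-23\right) = -20780 + \left(\frac{1089}{16} + 49 \cdot 576\right) \left(-23\right) = -20780 + \left(\frac{1089}{16} + 28224\right) \left(-23\right) = -20780 + \frac{452673}{16} \left(-23\right) = -20780 - \frac{10411479}{16} = - \frac{10743959}{16}$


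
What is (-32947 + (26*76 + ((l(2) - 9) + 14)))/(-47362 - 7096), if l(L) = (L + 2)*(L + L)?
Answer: 15475/27229 ≈ 0.56833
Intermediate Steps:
l(L) = 2*L*(2 + L) (l(L) = (2 + L)*(2*L) = 2*L*(2 + L))
(-32947 + (26*76 + ((l(2) - 9) + 14)))/(-47362 - 7096) = (-32947 + (26*76 + ((2*2*(2 + 2) - 9) + 14)))/(-47362 - 7096) = (-32947 + (1976 + ((2*2*4 - 9) + 14)))/(-54458) = (-32947 + (1976 + ((16 - 9) + 14)))*(-1/54458) = (-32947 + (1976 + (7 + 14)))*(-1/54458) = (-32947 + (1976 + 21))*(-1/54458) = (-32947 + 1997)*(-1/54458) = -30950*(-1/54458) = 15475/27229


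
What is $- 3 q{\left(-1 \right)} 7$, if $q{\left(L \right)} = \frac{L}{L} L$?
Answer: $21$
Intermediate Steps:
$q{\left(L \right)} = L$ ($q{\left(L \right)} = 1 L = L$)
$- 3 q{\left(-1 \right)} 7 = \left(-3\right) \left(-1\right) 7 = 3 \cdot 7 = 21$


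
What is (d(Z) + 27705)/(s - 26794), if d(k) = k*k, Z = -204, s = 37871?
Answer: 69321/11077 ≈ 6.2581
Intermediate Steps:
d(k) = k²
(d(Z) + 27705)/(s - 26794) = ((-204)² + 27705)/(37871 - 26794) = (41616 + 27705)/11077 = 69321*(1/11077) = 69321/11077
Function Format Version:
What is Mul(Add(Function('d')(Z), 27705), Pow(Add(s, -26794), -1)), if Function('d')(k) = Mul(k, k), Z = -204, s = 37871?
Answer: Rational(69321, 11077) ≈ 6.2581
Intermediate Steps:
Function('d')(k) = Pow(k, 2)
Mul(Add(Function('d')(Z), 27705), Pow(Add(s, -26794), -1)) = Mul(Add(Pow(-204, 2), 27705), Pow(Add(37871, -26794), -1)) = Mul(Add(41616, 27705), Pow(11077, -1)) = Mul(69321, Rational(1, 11077)) = Rational(69321, 11077)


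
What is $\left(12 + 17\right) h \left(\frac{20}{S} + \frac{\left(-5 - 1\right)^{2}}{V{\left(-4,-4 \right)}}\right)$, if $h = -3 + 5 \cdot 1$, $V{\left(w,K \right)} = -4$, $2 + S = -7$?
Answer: $- \frac{5858}{9} \approx -650.89$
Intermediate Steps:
$S = -9$ ($S = -2 - 7 = -9$)
$h = 2$ ($h = -3 + 5 = 2$)
$\left(12 + 17\right) h \left(\frac{20}{S} + \frac{\left(-5 - 1\right)^{2}}{V{\left(-4,-4 \right)}}\right) = \left(12 + 17\right) 2 \left(\frac{20}{-9} + \frac{\left(-5 - 1\right)^{2}}{-4}\right) = 29 \cdot 2 \left(20 \left(- \frac{1}{9}\right) + \left(-6\right)^{2} \left(- \frac{1}{4}\right)\right) = 58 \left(- \frac{20}{9} + 36 \left(- \frac{1}{4}\right)\right) = 58 \left(- \frac{20}{9} - 9\right) = 58 \left(- \frac{101}{9}\right) = - \frac{5858}{9}$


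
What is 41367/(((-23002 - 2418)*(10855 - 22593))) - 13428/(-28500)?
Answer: 66797084373/141730481000 ≈ 0.47130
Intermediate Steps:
41367/(((-23002 - 2418)*(10855 - 22593))) - 13428/(-28500) = 41367/((-25420*(-11738))) - 13428*(-1/28500) = 41367/298379960 + 1119/2375 = 66797084373/141730481000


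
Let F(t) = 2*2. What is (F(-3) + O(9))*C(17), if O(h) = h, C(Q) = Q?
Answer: 221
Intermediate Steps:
F(t) = 4
(F(-3) + O(9))*C(17) = (4 + 9)*17 = 13*17 = 221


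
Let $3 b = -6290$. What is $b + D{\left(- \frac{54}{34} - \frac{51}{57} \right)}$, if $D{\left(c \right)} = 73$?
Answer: $- \frac{6071}{3} \approx -2023.7$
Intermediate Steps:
$b = - \frac{6290}{3}$ ($b = \frac{1}{3} \left(-6290\right) = - \frac{6290}{3} \approx -2096.7$)
$b + D{\left(- \frac{54}{34} - \frac{51}{57} \right)} = - \frac{6290}{3} + 73 = - \frac{6071}{3}$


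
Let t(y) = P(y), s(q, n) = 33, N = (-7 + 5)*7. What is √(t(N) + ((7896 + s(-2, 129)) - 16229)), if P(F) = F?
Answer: I*√8314 ≈ 91.181*I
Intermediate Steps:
N = -14 (N = -2*7 = -14)
t(y) = y
√(t(N) + ((7896 + s(-2, 129)) - 16229)) = √(-14 + ((7896 + 33) - 16229)) = √(-14 + (7929 - 16229)) = √(-14 - 8300) = √(-8314) = I*√8314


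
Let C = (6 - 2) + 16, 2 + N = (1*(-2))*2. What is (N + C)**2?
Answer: 196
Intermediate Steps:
N = -6 (N = -2 + (1*(-2))*2 = -2 - 2*2 = -2 - 4 = -6)
C = 20 (C = 4 + 16 = 20)
(N + C)**2 = (-6 + 20)**2 = 14**2 = 196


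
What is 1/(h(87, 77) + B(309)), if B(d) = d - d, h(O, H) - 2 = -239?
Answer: -1/237 ≈ -0.0042194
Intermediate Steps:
h(O, H) = -237 (h(O, H) = 2 - 239 = -237)
B(d) = 0
1/(h(87, 77) + B(309)) = 1/(-237 + 0) = 1/(-237) = -1/237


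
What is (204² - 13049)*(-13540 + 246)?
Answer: -379769698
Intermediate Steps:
(204² - 13049)*(-13540 + 246) = (41616 - 13049)*(-13294) = 28567*(-13294) = -379769698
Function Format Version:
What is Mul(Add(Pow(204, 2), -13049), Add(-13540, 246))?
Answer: -379769698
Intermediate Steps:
Mul(Add(Pow(204, 2), -13049), Add(-13540, 246)) = Mul(Add(41616, -13049), -13294) = Mul(28567, -13294) = -379769698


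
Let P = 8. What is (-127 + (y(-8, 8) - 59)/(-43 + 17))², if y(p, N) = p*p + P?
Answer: 65025/4 ≈ 16256.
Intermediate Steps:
y(p, N) = 8 + p² (y(p, N) = p*p + 8 = p² + 8 = 8 + p²)
(-127 + (y(-8, 8) - 59)/(-43 + 17))² = (-127 + ((8 + (-8)²) - 59)/(-43 + 17))² = (-127 + ((8 + 64) - 59)/(-26))² = (-127 + (72 - 59)*(-1/26))² = (-127 + 13*(-1/26))² = (-127 - ½)² = (-255/2)² = 65025/4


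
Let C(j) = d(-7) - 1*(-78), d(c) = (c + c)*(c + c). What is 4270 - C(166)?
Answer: 3996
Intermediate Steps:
d(c) = 4*c² (d(c) = (2*c)*(2*c) = 4*c²)
C(j) = 274 (C(j) = 4*(-7)² - 1*(-78) = 4*49 + 78 = 196 + 78 = 274)
4270 - C(166) = 4270 - 1*274 = 4270 - 274 = 3996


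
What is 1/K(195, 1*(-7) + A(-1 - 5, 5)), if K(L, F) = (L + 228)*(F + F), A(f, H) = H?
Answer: -1/1692 ≈ -0.00059102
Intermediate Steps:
K(L, F) = 2*F*(228 + L) (K(L, F) = (228 + L)*(2*F) = 2*F*(228 + L))
1/K(195, 1*(-7) + A(-1 - 5, 5)) = 1/(2*(1*(-7) + 5)*(228 + 195)) = 1/(2*(-7 + 5)*423) = 1/(2*(-2)*423) = 1/(-1692) = -1/1692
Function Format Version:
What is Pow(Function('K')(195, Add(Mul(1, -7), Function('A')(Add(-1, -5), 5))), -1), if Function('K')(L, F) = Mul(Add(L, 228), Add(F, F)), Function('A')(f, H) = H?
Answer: Rational(-1, 1692) ≈ -0.00059102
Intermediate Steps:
Function('K')(L, F) = Mul(2, F, Add(228, L)) (Function('K')(L, F) = Mul(Add(228, L), Mul(2, F)) = Mul(2, F, Add(228, L)))
Pow(Function('K')(195, Add(Mul(1, -7), Function('A')(Add(-1, -5), 5))), -1) = Pow(Mul(2, Add(Mul(1, -7), 5), Add(228, 195)), -1) = Pow(Mul(2, Add(-7, 5), 423), -1) = Pow(Mul(2, -2, 423), -1) = Pow(-1692, -1) = Rational(-1, 1692)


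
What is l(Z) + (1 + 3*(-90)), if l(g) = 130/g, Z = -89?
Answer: -24071/89 ≈ -270.46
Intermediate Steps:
l(Z) + (1 + 3*(-90)) = 130/(-89) + (1 + 3*(-90)) = 130*(-1/89) + (1 - 270) = -130/89 - 269 = -24071/89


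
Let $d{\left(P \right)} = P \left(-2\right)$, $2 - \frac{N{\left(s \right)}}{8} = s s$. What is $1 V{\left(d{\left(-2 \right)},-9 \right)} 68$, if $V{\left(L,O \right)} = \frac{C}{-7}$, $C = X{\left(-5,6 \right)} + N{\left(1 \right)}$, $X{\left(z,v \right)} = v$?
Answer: $-136$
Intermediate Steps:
$N{\left(s \right)} = 16 - 8 s^{2}$ ($N{\left(s \right)} = 16 - 8 s s = 16 - 8 s^{2}$)
$C = 14$ ($C = 6 + \left(16 - 8 \cdot 1^{2}\right) = 6 + \left(16 - 8\right) = 6 + 8 = 14$)
$d{\left(P \right)} = - 2 P$
$V{\left(L,O \right)} = -2$ ($V{\left(L,O \right)} = \frac{14}{-7} = 14 \left(- \frac{1}{7}\right) = -2$)
$1 V{\left(d{\left(-2 \right)},-9 \right)} 68 = 1 \left(-2\right) 68 = \left(-2\right) 68 = -136$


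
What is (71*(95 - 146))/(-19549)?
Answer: 3621/19549 ≈ 0.18523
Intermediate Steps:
(71*(95 - 146))/(-19549) = (71*(-51))*(-1/19549) = -3621*(-1/19549) = 3621/19549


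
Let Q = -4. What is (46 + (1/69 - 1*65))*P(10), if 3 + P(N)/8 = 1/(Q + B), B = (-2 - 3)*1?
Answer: 293440/621 ≈ 472.53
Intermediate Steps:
B = -5 (B = -5*1 = -5)
P(N) = -224/9 (P(N) = -24 + 8/(-4 - 5) = -24 + 8/(-9) = -24 + 8*(-⅑) = -24 - 8/9 = -224/9)
(46 + (1/69 - 1*65))*P(10) = (46 + (1/69 - 1*65))*(-224/9) = (46 + (1/69 - 65))*(-224/9) = (46 - 4484/69)*(-224/9) = -1310/69*(-224/9) = 293440/621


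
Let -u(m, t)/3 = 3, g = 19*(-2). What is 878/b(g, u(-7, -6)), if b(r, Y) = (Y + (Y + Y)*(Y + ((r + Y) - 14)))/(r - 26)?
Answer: -56192/1251 ≈ -44.918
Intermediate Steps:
g = -38
u(m, t) = -9 (u(m, t) = -3*3 = -9)
b(r, Y) = (Y + 2*Y*(-14 + r + 2*Y))/(-26 + r) (b(r, Y) = (Y + (2*Y)*(Y + ((Y + r) - 14)))/(-26 + r) = (Y + (2*Y)*(Y + (-14 + Y + r)))/(-26 + r) = (Y + (2*Y)*(-14 + r + 2*Y))/(-26 + r) = (Y + 2*Y*(-14 + r + 2*Y))/(-26 + r))
878/b(g, u(-7, -6)) = 878/((-9*(-27 + 2*(-38) + 4*(-9))/(-26 - 38))) = 878/((-9*(-27 - 76 - 36)/(-64))) = 878/((-9*(-1/64)*(-139))) = 878/(-1251/64) = 878*(-64/1251) = -56192/1251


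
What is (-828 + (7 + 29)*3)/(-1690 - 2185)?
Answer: 144/775 ≈ 0.18581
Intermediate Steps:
(-828 + (7 + 29)*3)/(-1690 - 2185) = (-828 + 36*3)/(-3875) = (-828 + 108)*(-1/3875) = -720*(-1/3875) = 144/775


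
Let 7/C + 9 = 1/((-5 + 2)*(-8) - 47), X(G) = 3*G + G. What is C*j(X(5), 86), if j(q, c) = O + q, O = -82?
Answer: 4991/104 ≈ 47.990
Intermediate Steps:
X(G) = 4*G
j(q, c) = -82 + q
C = -161/208 (C = 7/(-9 + 1/((-5 + 2)*(-8) - 47)) = 7/(-9 + 1/(-3*(-8) - 47)) = 7/(-9 + 1/(24 - 47)) = 7/(-9 + 1/(-23)) = 7/(-9 - 1/23) = 7/(-208/23) = 7*(-23/208) = -161/208 ≈ -0.77404)
C*j(X(5), 86) = -161*(-82 + 4*5)/208 = -161*(-82 + 20)/208 = -161/208*(-62) = 4991/104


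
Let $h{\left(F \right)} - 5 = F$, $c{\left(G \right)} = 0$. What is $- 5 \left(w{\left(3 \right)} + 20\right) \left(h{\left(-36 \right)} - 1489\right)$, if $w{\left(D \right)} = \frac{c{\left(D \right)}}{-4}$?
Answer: $152000$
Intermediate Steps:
$w{\left(D \right)} = 0$ ($w{\left(D \right)} = \frac{0}{-4} = 0 \left(- \frac{1}{4}\right) = 0$)
$h{\left(F \right)} = 5 + F$
$- 5 \left(w{\left(3 \right)} + 20\right) \left(h{\left(-36 \right)} - 1489\right) = - 5 \left(0 + 20\right) \left(\left(5 - 36\right) - 1489\right) = \left(-5\right) 20 \left(-31 - 1489\right) = \left(-100\right) \left(-1520\right) = 152000$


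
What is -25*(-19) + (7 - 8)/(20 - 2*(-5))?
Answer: 14249/30 ≈ 474.97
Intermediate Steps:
-25*(-19) + (7 - 8)/(20 - 2*(-5)) = 475 - 1/(20 + 10) = 475 - 1/30 = 14249/30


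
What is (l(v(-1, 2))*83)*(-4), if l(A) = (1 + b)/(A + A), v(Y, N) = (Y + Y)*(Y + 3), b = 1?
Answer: 83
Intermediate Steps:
v(Y, N) = 2*Y*(3 + Y) (v(Y, N) = (2*Y)*(3 + Y) = 2*Y*(3 + Y))
l(A) = 1/A (l(A) = (1 + 1)/(A + A) = 2/((2*A)) = 2*(1/(2*A)) = 1/A)
(l(v(-1, 2))*83)*(-4) = (83/(2*(-1)*(3 - 1)))*(-4) = (83/(2*(-1)*2))*(-4) = (83/(-4))*(-4) = -1/4*83*(-4) = -83/4*(-4) = 83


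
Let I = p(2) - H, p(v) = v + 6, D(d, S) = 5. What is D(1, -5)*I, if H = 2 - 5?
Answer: 55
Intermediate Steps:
p(v) = 6 + v
H = -3
I = 11 (I = (6 + 2) - 1*(-3) = 8 + 3 = 11)
D(1, -5)*I = 5*11 = 55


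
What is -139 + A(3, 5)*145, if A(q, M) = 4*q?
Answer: 1601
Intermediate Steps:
-139 + A(3, 5)*145 = -139 + (4*3)*145 = -139 + 12*145 = -139 + 1740 = 1601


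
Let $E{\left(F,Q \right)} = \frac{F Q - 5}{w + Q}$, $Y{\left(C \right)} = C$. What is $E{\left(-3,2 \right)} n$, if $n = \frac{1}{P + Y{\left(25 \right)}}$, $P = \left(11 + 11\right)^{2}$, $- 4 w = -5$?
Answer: $- \frac{44}{6617} \approx -0.0066495$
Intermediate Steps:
$w = \frac{5}{4}$ ($w = \left(- \frac{1}{4}\right) \left(-5\right) = \frac{5}{4} \approx 1.25$)
$P = 484$ ($P = 22^{2} = 484$)
$E{\left(F,Q \right)} = \frac{-5 + F Q}{\frac{5}{4} + Q}$ ($E{\left(F,Q \right)} = \frac{F Q - 5}{\frac{5}{4} + Q} = \frac{-5 + F Q}{\frac{5}{4} + Q}$)
$n = \frac{1}{509}$ ($n = \frac{1}{484 + 25} = \frac{1}{509} \approx 0.0019646$)
$E{\left(-3,2 \right)} n = \frac{4 \left(-5 - 6\right)}{5 + 4 \cdot 2} \cdot \frac{1}{509} = \frac{4 \left(-5 - 6\right)}{5 + 8} \cdot \frac{1}{509} = 4 \cdot \frac{1}{13} \left(-11\right) \frac{1}{509} = \left(- \frac{44}{13}\right) \frac{1}{509} = - \frac{44}{6617}$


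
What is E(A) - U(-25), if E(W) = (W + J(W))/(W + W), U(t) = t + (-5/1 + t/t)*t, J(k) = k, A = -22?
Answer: -74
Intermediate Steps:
U(t) = -3*t (U(t) = t + (-5*1 + 1)*t = t + (-5 + 1)*t = t - 4*t = -3*t)
E(W) = 1 (E(W) = (W + W)/(W + W) = (2*W)/((2*W)) = (2*W)*(1/(2*W)) = 1)
E(A) - U(-25) = 1 - (-3)*(-25) = 1 - 1*75 = 1 - 75 = -74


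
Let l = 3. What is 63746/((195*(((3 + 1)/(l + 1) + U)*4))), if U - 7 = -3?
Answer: 31873/1950 ≈ 16.345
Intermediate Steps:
U = 4 (U = 7 - 3 = 4)
63746/((195*(((3 + 1)/(l + 1) + U)*4))) = 63746/((195*(((3 + 1)/(3 + 1) + 4)*4))) = 63746/((195*((4/4 + 4)*4))) = 63746/((195*((4*(¼) + 4)*4))) = 63746/((195*((1 + 4)*4))) = 63746/((195*(5*4))) = 63746/((195*20)) = 63746/3900 = 63746*(1/3900) = 31873/1950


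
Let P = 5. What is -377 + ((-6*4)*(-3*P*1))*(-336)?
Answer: -121337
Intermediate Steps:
-377 + ((-6*4)*(-3*P*1))*(-336) = -377 + ((-6*4)*(-3*5*1))*(-336) = -377 - (-360)*(-336) = -377 - 24*(-15)*(-336) = -377 + 360*(-336) = -377 - 120960 = -121337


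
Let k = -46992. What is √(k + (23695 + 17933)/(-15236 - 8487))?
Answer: 6*I*√734643876617/23723 ≈ 216.78*I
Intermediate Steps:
√(k + (23695 + 17933)/(-15236 - 8487)) = √(-46992 + (23695 + 17933)/(-15236 - 8487)) = √(-46992 + 41628/(-23723)) = √(-46992 + 41628*(-1/23723)) = √(-46992 - 41628/23723) = √(-1114832844/23723) = 6*I*√734643876617/23723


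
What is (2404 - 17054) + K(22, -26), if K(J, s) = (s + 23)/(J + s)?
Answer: -58597/4 ≈ -14649.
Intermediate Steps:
K(J, s) = (23 + s)/(J + s)
(2404 - 17054) + K(22, -26) = (2404 - 17054) + (23 - 26)/(22 - 26) = -14650 - 3/(-4) = -14650 - ¼*(-3) = -14650 + ¾ = -58597/4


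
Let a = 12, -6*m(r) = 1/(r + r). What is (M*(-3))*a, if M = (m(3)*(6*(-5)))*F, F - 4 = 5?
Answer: -270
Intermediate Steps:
m(r) = -1/(12*r) (m(r) = -1/(6*(r + r)) = -1/(2*r)/6 = -1/(12*r))
F = 9 (F = 4 + 5 = 9)
M = 15/2 (M = ((-1/12/3)*(6*(-5)))*9 = (-1/12*⅓*(-30))*9 = -1/36*(-30)*9 = (⅚)*9 = 15/2 ≈ 7.5000)
(M*(-3))*a = ((15/2)*(-3))*12 = -45/2*12 = -270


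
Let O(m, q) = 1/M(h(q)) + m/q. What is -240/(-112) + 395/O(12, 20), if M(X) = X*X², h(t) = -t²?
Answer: 177535999985/268799993 ≈ 660.48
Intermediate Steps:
M(X) = X³
O(m, q) = -1/q⁶ + m/q (O(m, q) = 1/(-q²)³ + m/q = 1/(-q⁶) + m/q = 1*(-1/q⁶) + m/q = -1/q⁶ + m/q)
-240/(-112) + 395/O(12, 20) = -240/(-112) + 395/(-1/20⁶ + 12/20) = -240*(-1/112) + 395/(-1*1/64000000 + 12*(1/20)) = 15/7 + 395/(-1/64000000 + ⅗) = 15/7 + 395/(38399999/64000000) = 15/7 + 395*(64000000/38399999) = 15/7 + 25280000000/38399999 = 177535999985/268799993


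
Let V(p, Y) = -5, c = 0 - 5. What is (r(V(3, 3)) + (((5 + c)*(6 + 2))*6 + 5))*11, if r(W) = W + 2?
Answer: 22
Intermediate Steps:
c = -5
r(W) = 2 + W
(r(V(3, 3)) + (((5 + c)*(6 + 2))*6 + 5))*11 = ((2 - 5) + (((5 - 5)*(6 + 2))*6 + 5))*11 = (-3 + ((0*8)*6 + 5))*11 = (-3 + (0*6 + 5))*11 = (-3 + (0 + 5))*11 = (-3 + 5)*11 = 2*11 = 22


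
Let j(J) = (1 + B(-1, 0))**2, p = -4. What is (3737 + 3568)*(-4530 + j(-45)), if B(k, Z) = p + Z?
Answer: -33025905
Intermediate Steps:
B(k, Z) = -4 + Z
j(J) = 9 (j(J) = (1 + (-4 + 0))**2 = (1 - 4)**2 = (-3)**2 = 9)
(3737 + 3568)*(-4530 + j(-45)) = (3737 + 3568)*(-4530 + 9) = 7305*(-4521) = -33025905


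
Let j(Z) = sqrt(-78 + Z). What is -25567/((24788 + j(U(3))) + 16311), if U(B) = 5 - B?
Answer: -1050778133/1689127877 + 51134*I*sqrt(19)/1689127877 ≈ -0.62208 + 0.00013195*I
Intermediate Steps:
-25567/((24788 + j(U(3))) + 16311) = -25567/((24788 + sqrt(-78 + (5 - 1*3))) + 16311) = -25567/((24788 + sqrt(-78 + (5 - 3))) + 16311) = -25567/((24788 + sqrt(-78 + 2)) + 16311) = -25567/((24788 + sqrt(-76)) + 16311) = -25567/((24788 + 2*I*sqrt(19)) + 16311) = -25567/(41099 + 2*I*sqrt(19))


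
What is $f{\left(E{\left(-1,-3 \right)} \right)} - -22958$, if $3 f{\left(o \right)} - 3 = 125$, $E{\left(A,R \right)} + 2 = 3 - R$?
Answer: $\frac{69002}{3} \approx 23001.0$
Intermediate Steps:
$E{\left(A,R \right)} = 1 - R$ ($E{\left(A,R \right)} = -2 - \left(-3 + R\right) = 1 - R$)
$f{\left(o \right)} = \frac{128}{3}$ ($f{\left(o \right)} = 1 + \frac{1}{3} \cdot 125 = 1 + \frac{125}{3} = \frac{128}{3}$)
$f{\left(E{\left(-1,-3 \right)} \right)} - -22958 = \frac{128}{3} - -22958 = \frac{128}{3} + 22958 = \frac{69002}{3}$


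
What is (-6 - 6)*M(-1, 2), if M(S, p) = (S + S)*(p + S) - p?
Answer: 48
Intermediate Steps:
M(S, p) = -p + 2*S*(S + p) (M(S, p) = (2*S)*(S + p) - p = 2*S*(S + p) - p = -p + 2*S*(S + p))
(-6 - 6)*M(-1, 2) = (-6 - 6)*(-1*2 + 2*(-1)**2 + 2*(-1)*2) = -12*(-2 + 2*1 - 4) = -12*(-2 + 2 - 4) = -12*(-4) = 48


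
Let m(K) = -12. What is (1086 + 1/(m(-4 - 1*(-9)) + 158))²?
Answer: 25140322249/21316 ≈ 1.1794e+6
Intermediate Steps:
(1086 + 1/(m(-4 - 1*(-9)) + 158))² = (1086 + 1/(-12 + 158))² = (1086 + 1/146)² = (158557/146)² = 25140322249/21316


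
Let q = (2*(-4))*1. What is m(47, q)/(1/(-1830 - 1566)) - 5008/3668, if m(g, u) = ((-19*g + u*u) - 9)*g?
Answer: 122653201700/917 ≈ 1.3375e+8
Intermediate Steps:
q = -8 (q = -8*1 = -8)
m(g, u) = g*(-9 + u² - 19*g) (m(g, u) = ((-19*g + u²) - 9)*g = ((u² - 19*g) - 9)*g = (-9 + u² - 19*g)*g = g*(-9 + u² - 19*g))
m(47, q)/(1/(-1830 - 1566)) - 5008/3668 = (47*(-9 + (-8)² - 19*47))/(1/(-1830 - 1566)) - 5008/3668 = (47*(-9 + 64 - 893))/(1/(-3396)) - 5008*1/3668 = (47*(-838))/(-1/3396) - 1252/917 = -39386*(-3396) - 1252/917 = 133754856 - 1252/917 = 122653201700/917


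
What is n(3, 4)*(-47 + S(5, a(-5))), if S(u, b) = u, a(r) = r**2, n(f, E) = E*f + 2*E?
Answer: -840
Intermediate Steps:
n(f, E) = 2*E + E*f
n(3, 4)*(-47 + S(5, a(-5))) = (4*(2 + 3))*(-47 + 5) = (4*5)*(-42) = 20*(-42) = -840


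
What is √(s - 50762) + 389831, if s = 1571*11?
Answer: 389831 + I*√33481 ≈ 3.8983e+5 + 182.98*I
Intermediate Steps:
s = 17281
√(s - 50762) + 389831 = √(17281 - 50762) + 389831 = √(-33481) + 389831 = I*√33481 + 389831 = 389831 + I*√33481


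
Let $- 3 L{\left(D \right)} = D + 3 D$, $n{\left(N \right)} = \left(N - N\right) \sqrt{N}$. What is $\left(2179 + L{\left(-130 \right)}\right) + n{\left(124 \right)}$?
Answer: $\frac{7057}{3} \approx 2352.3$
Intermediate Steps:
$n{\left(N \right)} = 0$ ($n{\left(N \right)} = 0 \sqrt{N} = 0$)
$L{\left(D \right)} = - \frac{4 D}{3}$ ($L{\left(D \right)} = - \frac{D + 3 D}{3} = - \frac{4 D}{3}$)
$\left(2179 + L{\left(-130 \right)}\right) + n{\left(124 \right)} = \left(2179 - - \frac{520}{3}\right) + 0 = \left(2179 + \frac{520}{3}\right) + 0 = \frac{7057}{3} + 0 = \frac{7057}{3}$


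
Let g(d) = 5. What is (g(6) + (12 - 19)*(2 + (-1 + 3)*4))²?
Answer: 4225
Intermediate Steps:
(g(6) + (12 - 19)*(2 + (-1 + 3)*4))² = (5 + (12 - 19)*(2 + (-1 + 3)*4))² = (5 - 7*(2 + 2*4))² = (5 - 7*(2 + 8))² = (5 - 7*10)² = (5 - 70)² = (-65)² = 4225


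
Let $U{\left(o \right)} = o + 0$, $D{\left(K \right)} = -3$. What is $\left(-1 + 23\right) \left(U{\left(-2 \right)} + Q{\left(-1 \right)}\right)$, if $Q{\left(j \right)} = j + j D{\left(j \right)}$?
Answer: $0$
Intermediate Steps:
$U{\left(o \right)} = o$
$Q{\left(j \right)} = - 2 j$ ($Q{\left(j \right)} = j + j \left(-3\right) = j - 3 j = - 2 j$)
$\left(-1 + 23\right) \left(U{\left(-2 \right)} + Q{\left(-1 \right)}\right) = \left(-1 + 23\right) \left(-2 - -2\right) = 22 \left(-2 + 2\right) = 22 \cdot 0 = 0$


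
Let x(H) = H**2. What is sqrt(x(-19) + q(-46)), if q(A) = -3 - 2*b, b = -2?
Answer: sqrt(362) ≈ 19.026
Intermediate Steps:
q(A) = 1 (q(A) = -3 - 2*(-2) = -3 + 4 = 1)
sqrt(x(-19) + q(-46)) = sqrt((-19)**2 + 1) = sqrt(361 + 1) = sqrt(362)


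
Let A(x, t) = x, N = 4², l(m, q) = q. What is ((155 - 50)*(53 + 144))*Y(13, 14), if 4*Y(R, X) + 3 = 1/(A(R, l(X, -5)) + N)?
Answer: -889455/58 ≈ -15335.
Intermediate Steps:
N = 16
Y(R, X) = -¾ + 1/(4*(16 + R)) (Y(R, X) = -¾ + 1/(4*(R + 16)) = -¾ + 1/(4*(16 + R)))
((155 - 50)*(53 + 144))*Y(13, 14) = ((155 - 50)*(53 + 144))*((-47 - 3*13)/(4*(16 + 13))) = (105*197)*((¼)*(-47 - 39)/29) = 20685*((¼)*(1/29)*(-86)) = 20685*(-43/58) = -889455/58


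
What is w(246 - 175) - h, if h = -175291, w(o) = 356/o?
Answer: 12446017/71 ≈ 1.7530e+5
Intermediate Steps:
w(246 - 175) - h = 356/(246 - 175) - 1*(-175291) = 356/71 + 175291 = 12446017/71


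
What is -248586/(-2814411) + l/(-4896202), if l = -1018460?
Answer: 680582049572/2296654127837 ≈ 0.29634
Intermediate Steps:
-248586/(-2814411) + l/(-4896202) = -248586/(-2814411) - 1018460/(-4896202) = -248586*(-1/2814411) - 1018460*(-1/4896202) = 82862/938137 + 509230/2448101 = 680582049572/2296654127837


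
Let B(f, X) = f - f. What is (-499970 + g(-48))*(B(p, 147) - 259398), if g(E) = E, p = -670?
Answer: 129703669164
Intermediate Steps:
B(f, X) = 0
(-499970 + g(-48))*(B(p, 147) - 259398) = (-499970 - 48)*(0 - 259398) = -500018*(-259398) = 129703669164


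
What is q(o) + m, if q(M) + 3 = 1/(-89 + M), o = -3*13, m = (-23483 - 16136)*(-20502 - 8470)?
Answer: 146923733119/128 ≈ 1.1478e+9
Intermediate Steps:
m = 1147841668 (m = -39619*(-28972) = 1147841668)
o = -39
q(M) = -3 + 1/(-89 + M)
q(o) + m = (268 - 3*(-39))/(-89 - 39) + 1147841668 = (268 + 117)/(-128) + 1147841668 = -1/128*385 + 1147841668 = -385/128 + 1147841668 = 146923733119/128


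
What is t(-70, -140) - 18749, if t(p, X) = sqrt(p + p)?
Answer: -18749 + 2*I*sqrt(35) ≈ -18749.0 + 11.832*I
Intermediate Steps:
t(p, X) = sqrt(2)*sqrt(p) (t(p, X) = sqrt(2*p) = sqrt(2)*sqrt(p))
t(-70, -140) - 18749 = sqrt(2)*sqrt(-70) - 18749 = sqrt(2)*(I*sqrt(70)) - 18749 = 2*I*sqrt(35) - 18749 = -18749 + 2*I*sqrt(35)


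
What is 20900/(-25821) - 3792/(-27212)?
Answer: -6194968/9245277 ≈ -0.67007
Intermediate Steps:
20900/(-25821) - 3792/(-27212) = 20900*(-1/25821) - 3792*(-1/27212) = -1100/1359 + 948/6803 = -6194968/9245277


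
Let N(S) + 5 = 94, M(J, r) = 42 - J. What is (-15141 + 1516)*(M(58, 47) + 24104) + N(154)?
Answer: -328198911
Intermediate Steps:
N(S) = 89 (N(S) = -5 + 94 = 89)
(-15141 + 1516)*(M(58, 47) + 24104) + N(154) = (-15141 + 1516)*((42 - 1*58) + 24104) + 89 = -13625*((42 - 58) + 24104) + 89 = -13625*(-16 + 24104) + 89 = -13625*24088 + 89 = -328199000 + 89 = -328198911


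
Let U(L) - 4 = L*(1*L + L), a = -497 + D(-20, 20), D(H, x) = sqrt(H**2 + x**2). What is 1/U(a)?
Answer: 247811/121239725842 + 9940*sqrt(2)/60619862921 ≈ 2.2759e-6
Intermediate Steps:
a = -497 + 20*sqrt(2) (a = -497 + sqrt((-20)**2 + 20**2) = -497 + sqrt(400 + 400) = -497 + sqrt(800) = -497 + 20*sqrt(2) ≈ -468.72)
U(L) = 4 + 2*L**2 (U(L) = 4 + L*(1*L + L) = 4 + L*(L + L) = 4 + L*(2*L) = 4 + 2*L**2)
1/U(a) = 1/(4 + 2*(-497 + 20*sqrt(2))**2)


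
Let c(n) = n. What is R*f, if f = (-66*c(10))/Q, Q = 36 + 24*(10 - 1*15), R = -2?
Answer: -110/7 ≈ -15.714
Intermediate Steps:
Q = -84 (Q = 36 + 24*(10 - 15) = 36 + 24*(-5) = 36 - 120 = -84)
f = 55/7 (f = -66*10/(-84) = -660*(-1/84) = 55/7 ≈ 7.8571)
R*f = -2*55/7 = -110/7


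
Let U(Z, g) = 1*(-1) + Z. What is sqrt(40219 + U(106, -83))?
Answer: 2*sqrt(10081) ≈ 200.81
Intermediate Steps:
U(Z, g) = -1 + Z
sqrt(40219 + U(106, -83)) = sqrt(40219 + (-1 + 106)) = sqrt(40219 + 105) = sqrt(40324) = 2*sqrt(10081)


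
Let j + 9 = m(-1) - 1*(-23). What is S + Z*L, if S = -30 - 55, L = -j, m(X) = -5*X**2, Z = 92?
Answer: -913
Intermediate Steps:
j = 9 (j = -9 + (-5*(-1)**2 - 1*(-23)) = -9 + (-5*1 + 23) = -9 + (-5 + 23) = -9 + 18 = 9)
L = -9 (L = -1*9 = -9)
S = -85
S + Z*L = -85 + 92*(-9) = -85 - 828 = -913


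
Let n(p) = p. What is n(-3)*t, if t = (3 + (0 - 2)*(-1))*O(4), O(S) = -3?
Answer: 45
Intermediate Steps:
t = -15 (t = (3 + (0 - 2)*(-1))*(-3) = (3 - 2*(-1))*(-3) = (3 + 2)*(-3) = 5*(-3) = -15)
n(-3)*t = -3*(-15) = 45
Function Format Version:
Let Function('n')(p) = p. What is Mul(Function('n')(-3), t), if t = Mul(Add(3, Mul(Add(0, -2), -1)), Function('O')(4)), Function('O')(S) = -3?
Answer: 45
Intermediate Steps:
t = -15 (t = Mul(Add(3, Mul(Add(0, -2), -1)), -3) = Mul(Add(3, Mul(-2, -1)), -3) = Mul(Add(3, 2), -3) = Mul(5, -3) = -15)
Mul(Function('n')(-3), t) = Mul(-3, -15) = 45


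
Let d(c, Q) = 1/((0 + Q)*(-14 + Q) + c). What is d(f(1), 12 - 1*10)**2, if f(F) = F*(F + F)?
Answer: 1/484 ≈ 0.0020661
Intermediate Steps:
f(F) = 2*F**2 (f(F) = F*(2*F) = 2*F**2)
d(c, Q) = 1/(c + Q*(-14 + Q)) (d(c, Q) = 1/(Q*(-14 + Q) + c) = 1/(c + Q*(-14 + Q)))
d(f(1), 12 - 1*10)**2 = (1/(2*1**2 + (12 - 1*10)**2 - 14*(12 - 1*10)))**2 = (1/(2*1 + (12 - 10)**2 - 14*(12 - 10)))**2 = (1/(2 + 2**2 - 14*2))**2 = (1/(2 + 4 - 28))**2 = (1/(-22))**2 = (-1/22)**2 = 1/484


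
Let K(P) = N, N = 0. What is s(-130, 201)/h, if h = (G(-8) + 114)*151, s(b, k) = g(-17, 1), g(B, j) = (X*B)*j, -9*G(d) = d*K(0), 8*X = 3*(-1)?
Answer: 17/45904 ≈ 0.00037034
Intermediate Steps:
K(P) = 0
X = -3/8 (X = (3*(-1))/8 = (1/8)*(-3) = -3/8 ≈ -0.37500)
G(d) = 0 (G(d) = -d*0/9 = -1/9*0 = 0)
g(B, j) = -3*B*j/8 (g(B, j) = (-3*B/8)*j = -3*B*j/8)
s(b, k) = 51/8 (s(b, k) = -3/8*(-17)*1 = 51/8)
h = 17214 (h = (0 + 114)*151 = 114*151 = 17214)
s(-130, 201)/h = (51/8)/17214 = (51/8)*(1/17214) = 17/45904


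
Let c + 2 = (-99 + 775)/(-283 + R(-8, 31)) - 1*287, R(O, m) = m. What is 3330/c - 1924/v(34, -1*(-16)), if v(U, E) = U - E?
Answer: -9782911/82692 ≈ -118.31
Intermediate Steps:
c = -18376/63 (c = -2 + ((-99 + 775)/(-283 + 31) - 1*287) = -2 + (676/(-252) - 287) = -2 + (676*(-1/252) - 287) = -2 + (-169/63 - 287) = -2 - 18250/63 = -18376/63 ≈ -291.68)
3330/c - 1924/v(34, -1*(-16)) = 3330/(-18376/63) - 1924/(34 - (-1)*(-16)) = 3330*(-63/18376) - 1924/(34 - 1*16) = -104895/9188 - 1924/(34 - 16) = -104895/9188 - 1924/18 = -104895/9188 - 1924*1/18 = -104895/9188 - 962/9 = -9782911/82692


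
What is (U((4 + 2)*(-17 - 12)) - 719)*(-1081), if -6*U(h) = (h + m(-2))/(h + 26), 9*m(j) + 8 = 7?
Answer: 6213388015/7992 ≈ 7.7745e+5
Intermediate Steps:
m(j) = -⅑ (m(j) = -8/9 + (⅑)*7 = -8/9 + 7/9 = -⅑)
U(h) = -(-⅑ + h)/(6*(26 + h)) (U(h) = -(h - ⅑)/(6*(h + 26)) = -(-⅑ + h)/(6*(26 + h)))
(U((4 + 2)*(-17 - 12)) - 719)*(-1081) = ((1 - 9*(4 + 2)*(-17 - 12))/(54*(26 + (4 + 2)*(-17 - 12))) - 719)*(-1081) = ((1 - 54*(-29))/(54*(26 + 6*(-29))) - 719)*(-1081) = ((1 - 9*(-174))/(54*(26 - 174)) - 719)*(-1081) = ((1/54)*(1 + 1566)/(-148) - 719)*(-1081) = ((1/54)*(-1/148)*1567 - 719)*(-1081) = (-1567/7992 - 719)*(-1081) = -5747815/7992*(-1081) = 6213388015/7992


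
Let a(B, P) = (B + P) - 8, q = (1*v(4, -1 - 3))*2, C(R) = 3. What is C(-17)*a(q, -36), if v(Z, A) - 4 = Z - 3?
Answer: -102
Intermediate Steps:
v(Z, A) = 1 + Z (v(Z, A) = 4 + (Z - 3) = 4 + (-3 + Z) = 1 + Z)
q = 10 (q = (1*(1 + 4))*2 = (1*5)*2 = 5*2 = 10)
a(B, P) = -8 + B + P
C(-17)*a(q, -36) = 3*(-8 + 10 - 36) = 3*(-34) = -102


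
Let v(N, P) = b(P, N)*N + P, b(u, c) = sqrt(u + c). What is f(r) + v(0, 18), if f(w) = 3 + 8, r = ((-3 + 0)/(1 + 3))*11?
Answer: 29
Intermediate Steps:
b(u, c) = sqrt(c + u)
v(N, P) = P + N*sqrt(N + P) (v(N, P) = sqrt(N + P)*N + P = N*sqrt(N + P) + P = P + N*sqrt(N + P))
r = -33/4 (r = -3/4*11 = -33/4 ≈ -8.2500)
f(w) = 11
f(r) + v(0, 18) = 11 + (18 + 0*sqrt(0 + 18)) = 11 + (18 + 0*sqrt(18)) = 11 + (18 + 0*(3*sqrt(2))) = 11 + (18 + 0) = 11 + 18 = 29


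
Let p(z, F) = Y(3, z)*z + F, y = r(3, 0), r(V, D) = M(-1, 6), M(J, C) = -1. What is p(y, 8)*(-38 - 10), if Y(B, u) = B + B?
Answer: -96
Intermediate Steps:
r(V, D) = -1
y = -1
Y(B, u) = 2*B
p(z, F) = F + 6*z (p(z, F) = (2*3)*z + F = 6*z + F = F + 6*z)
p(y, 8)*(-38 - 10) = (8 + 6*(-1))*(-38 - 10) = (8 - 6)*(-48) = 2*(-48) = -96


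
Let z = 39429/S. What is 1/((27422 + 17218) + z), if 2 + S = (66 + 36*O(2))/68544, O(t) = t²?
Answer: 3259/81133632 ≈ 4.0168e-5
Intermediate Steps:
S = -3259/1632 (S = -2 + (66 + 36*2²)/68544 = -2 + (66 + 36*4)*(1/68544) = -2 + (66 + 144)*(1/68544) = -2 + 210*(1/68544) = -2 + 5/1632 = -3259/1632 ≈ -1.9969)
z = -64348128/3259 (z = 39429/(-3259/1632) = 39429*(-1632/3259) = -64348128/3259 ≈ -19745.)
1/((27422 + 17218) + z) = 1/((27422 + 17218) - 64348128/3259) = 1/(44640 - 64348128/3259) = 1/(81133632/3259) = 3259/81133632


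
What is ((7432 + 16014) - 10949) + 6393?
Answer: 18890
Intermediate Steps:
((7432 + 16014) - 10949) + 6393 = (23446 - 10949) + 6393 = 12497 + 6393 = 18890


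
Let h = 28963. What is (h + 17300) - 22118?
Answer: 24145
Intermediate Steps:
(h + 17300) - 22118 = (28963 + 17300) - 22118 = 46263 - 22118 = 24145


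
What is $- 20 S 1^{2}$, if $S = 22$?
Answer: $-440$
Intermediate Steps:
$- 20 S 1^{2} = \left(-20\right) 22 \cdot 1^{2} = \left(-440\right) 1 = -440$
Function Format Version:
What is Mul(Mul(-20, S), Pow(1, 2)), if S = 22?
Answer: -440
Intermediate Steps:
Mul(Mul(-20, S), Pow(1, 2)) = Mul(Mul(-20, 22), Pow(1, 2)) = Mul(-440, 1) = -440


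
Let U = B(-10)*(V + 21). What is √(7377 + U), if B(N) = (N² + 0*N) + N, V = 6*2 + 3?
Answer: √10617 ≈ 103.04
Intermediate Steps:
V = 15 (V = 12 + 3 = 15)
B(N) = N + N² (B(N) = (N² + 0) + N = N² + N = N + N²)
U = 3240 (U = (-10*(1 - 10))*(15 + 21) = -10*(-9)*36 = 90*36 = 3240)
√(7377 + U) = √(7377 + 3240) = √10617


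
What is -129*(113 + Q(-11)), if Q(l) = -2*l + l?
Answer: -15996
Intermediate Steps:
Q(l) = -l
-129*(113 + Q(-11)) = -129*(113 - 1*(-11)) = -129*(113 + 11) = -129*124 = -15996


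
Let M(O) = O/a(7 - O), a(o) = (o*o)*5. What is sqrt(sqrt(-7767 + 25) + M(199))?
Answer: sqrt(995 + 6451200*I*sqrt(158))/960 ≈ 6.6329 + 6.6328*I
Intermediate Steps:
a(o) = 5*o**2 (a(o) = o**2*5 = 5*o**2)
M(O) = O/(5*(7 - O)**2) (M(O) = O/((5*(7 - O)**2)) = O*(1/(5*(7 - O)**2)) = O/(5*(7 - O)**2))
sqrt(sqrt(-7767 + 25) + M(199)) = sqrt(sqrt(-7767 + 25) + (1/5)*199/(-7 + 199)**2) = sqrt(sqrt(-7742) + (1/5)*199/192**2) = sqrt(7*I*sqrt(158) + (1/5)*199*(1/36864)) = sqrt(7*I*sqrt(158) + 199/184320) = sqrt(199/184320 + 7*I*sqrt(158))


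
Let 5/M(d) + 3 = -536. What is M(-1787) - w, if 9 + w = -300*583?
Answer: 94275946/539 ≈ 1.7491e+5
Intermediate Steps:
M(d) = -5/539 (M(d) = 5/(-3 - 536) = 5/(-539) = 5*(-1/539) = -5/539)
w = -174909 (w = -9 - 300*583 = -9 - 174900 = -174909)
M(-1787) - w = -5/539 - 1*(-174909) = -5/539 + 174909 = 94275946/539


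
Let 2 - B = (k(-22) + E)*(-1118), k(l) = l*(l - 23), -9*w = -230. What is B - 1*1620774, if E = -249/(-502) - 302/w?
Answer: -15200577377/28865 ≈ -5.2661e+5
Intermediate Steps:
w = 230/9 (w = -⅑*(-230) = 230/9 ≈ 25.556)
E = -653583/57730 (E = -249/(-502) - 302/230/9 = -249*(-1/502) - 302*9/230 = 249/502 - 1359/115 = -653583/57730 ≈ -11.321)
k(l) = l*(-23 + l)
B = 31583064133/28865 (B = 2 - (-22*(-23 - 22) - 653583/57730)*(-1118) = 2 - (-22*(-45) - 653583/57730)*(-1118) = 2 - (990 - 653583/57730)*(-1118) = 2 - 56499117*(-1118)/57730 = 2 - 1*(-31583006403/28865) = 2 + 31583006403/28865 = 31583064133/28865 ≈ 1.0942e+6)
B - 1*1620774 = 31583064133/28865 - 1*1620774 = 31583064133/28865 - 1620774 = -15200577377/28865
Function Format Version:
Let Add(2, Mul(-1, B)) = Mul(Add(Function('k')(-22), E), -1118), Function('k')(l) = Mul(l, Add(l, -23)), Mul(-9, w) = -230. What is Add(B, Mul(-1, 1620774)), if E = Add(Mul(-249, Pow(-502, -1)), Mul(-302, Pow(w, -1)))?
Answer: Rational(-15200577377, 28865) ≈ -5.2661e+5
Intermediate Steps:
w = Rational(230, 9) (w = Mul(Rational(-1, 9), -230) = Rational(230, 9) ≈ 25.556)
E = Rational(-653583, 57730) (E = Add(Mul(-249, Pow(-502, -1)), Mul(-302, Pow(Rational(230, 9), -1))) = Add(Mul(-249, Rational(-1, 502)), Mul(-302, Rational(9, 230))) = Add(Rational(249, 502), Rational(-1359, 115)) = Rational(-653583, 57730) ≈ -11.321)
Function('k')(l) = Mul(l, Add(-23, l))
B = Rational(31583064133, 28865) (B = Add(2, Mul(-1, Mul(Add(Mul(-22, Add(-23, -22)), Rational(-653583, 57730)), -1118))) = Add(2, Mul(-1, Mul(Add(Mul(-22, -45), Rational(-653583, 57730)), -1118))) = Add(2, Mul(-1, Mul(Add(990, Rational(-653583, 57730)), -1118))) = Add(2, Mul(-1, Mul(Rational(56499117, 57730), -1118))) = Add(2, Mul(-1, Rational(-31583006403, 28865))) = Add(2, Rational(31583006403, 28865)) = Rational(31583064133, 28865) ≈ 1.0942e+6)
Add(B, Mul(-1, 1620774)) = Add(Rational(31583064133, 28865), Mul(-1, 1620774)) = Add(Rational(31583064133, 28865), -1620774) = Rational(-15200577377, 28865)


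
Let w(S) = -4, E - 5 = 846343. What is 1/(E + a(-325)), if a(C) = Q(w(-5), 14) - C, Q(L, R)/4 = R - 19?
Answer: 1/846653 ≈ 1.1811e-6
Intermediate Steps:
E = 846348 (E = 5 + 846343 = 846348)
Q(L, R) = -76 + 4*R (Q(L, R) = 4*(R - 19) = 4*(-19 + R) = -76 + 4*R)
a(C) = -20 - C (a(C) = (-76 + 4*14) - C = (-76 + 56) - C = -20 - C)
1/(E + a(-325)) = 1/(846348 + (-20 - 1*(-325))) = 1/(846348 + (-20 + 325)) = 1/(846348 + 305) = 1/846653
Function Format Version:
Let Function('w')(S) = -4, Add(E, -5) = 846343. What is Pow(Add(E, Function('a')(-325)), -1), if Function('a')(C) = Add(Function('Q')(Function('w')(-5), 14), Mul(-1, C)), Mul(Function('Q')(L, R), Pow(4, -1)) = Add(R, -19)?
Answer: Rational(1, 846653) ≈ 1.1811e-6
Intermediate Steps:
E = 846348 (E = Add(5, 846343) = 846348)
Function('Q')(L, R) = Add(-76, Mul(4, R)) (Function('Q')(L, R) = Mul(4, Add(R, -19)) = Mul(4, Add(-19, R)) = Add(-76, Mul(4, R)))
Function('a')(C) = Add(-20, Mul(-1, C)) (Function('a')(C) = Add(Add(-76, Mul(4, 14)), Mul(-1, C)) = Add(Add(-76, 56), Mul(-1, C)) = Add(-20, Mul(-1, C)))
Pow(Add(E, Function('a')(-325)), -1) = Pow(Add(846348, Add(-20, Mul(-1, -325))), -1) = Pow(Add(846348, Add(-20, 325)), -1) = Pow(Add(846348, 305), -1) = Pow(846653, -1) = Rational(1, 846653)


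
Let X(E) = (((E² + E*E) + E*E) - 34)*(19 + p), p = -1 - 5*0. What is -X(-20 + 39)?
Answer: -18882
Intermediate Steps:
p = -1 (p = -1 + 0 = -1)
X(E) = -612 + 54*E² (X(E) = (((E² + E*E) + E*E) - 34)*(19 - 1) = (((E² + E²) + E²) - 34)*18 = ((2*E² + E²) - 34)*18 = (3*E² - 34)*18 = (-34 + 3*E²)*18 = -612 + 54*E²)
-X(-20 + 39) = -(-612 + 54*(-20 + 39)²) = -(-612 + 54*19²) = -(-612 + 54*361) = -(-612 + 19494) = -1*18882 = -18882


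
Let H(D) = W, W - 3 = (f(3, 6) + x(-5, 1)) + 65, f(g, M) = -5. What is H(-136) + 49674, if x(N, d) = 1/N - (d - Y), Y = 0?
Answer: 248679/5 ≈ 49736.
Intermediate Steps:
x(N, d) = 1/N - d (x(N, d) = 1/N - (d - 1*0) = 1/N - (d + 0) = 1/N - d)
W = 309/5 (W = 3 + ((-5 + (1/(-5) - 1*1)) + 65) = 3 + ((-5 + (-⅕ - 1)) + 65) = 3 + ((-5 - 6/5) + 65) = 3 + (-31/5 + 65) = 3 + 294/5 = 309/5 ≈ 61.800)
H(D) = 309/5
H(-136) + 49674 = 309/5 + 49674 = 248679/5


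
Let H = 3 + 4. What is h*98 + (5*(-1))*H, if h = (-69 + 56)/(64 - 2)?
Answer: -1722/31 ≈ -55.548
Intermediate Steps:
H = 7
h = -13/62 ≈ -0.20968
h*98 + (5*(-1))*H = -13/62*98 + (5*(-1))*7 = -637/31 - 5*7 = -637/31 - 35 = -1722/31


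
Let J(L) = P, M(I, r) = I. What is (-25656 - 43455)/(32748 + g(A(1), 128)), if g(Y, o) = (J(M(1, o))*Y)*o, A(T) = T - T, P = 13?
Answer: -23037/10916 ≈ -2.1104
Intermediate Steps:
J(L) = 13
A(T) = 0
g(Y, o) = 13*Y*o (g(Y, o) = (13*Y)*o = 13*Y*o)
(-25656 - 43455)/(32748 + g(A(1), 128)) = (-25656 - 43455)/(32748 + 13*0*128) = -69111/(32748 + 0) = -69111/32748 = -69111*1/32748 = -23037/10916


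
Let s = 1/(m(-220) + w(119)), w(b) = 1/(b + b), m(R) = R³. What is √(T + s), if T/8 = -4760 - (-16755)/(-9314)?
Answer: I*√5305954388766248076509992733598/11801881163343 ≈ 195.18*I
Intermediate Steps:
w(b) = 1/(2*b)
T = -177405580/4657 (T = 8*(-4760 - (-16755)/(-9314)) = 8*(-4760 - (-16755)*(-1)/9314) = 8*(-4760 - 1*16755/9314) = 8*(-4760 - 16755/9314) = 8*(-44351395/9314) = -177405580/4657 ≈ -38094.)
s = -238/2534223999 (s = 1/((-220)³ + (½)/119) = 1/(-10648000 + (½)*(1/119)) = 1/(-10648000 + 1/238) = 1/(-2534223999/238) = -238/2534223999 ≈ -9.3914e-8)
√(T + s) = √(-177405580/4657 - 238/2534223999) = √(-449585478393622786/11801881163343) = I*√5305954388766248076509992733598/11801881163343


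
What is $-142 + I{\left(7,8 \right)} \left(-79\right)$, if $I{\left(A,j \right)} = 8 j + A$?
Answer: $-5751$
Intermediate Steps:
$I{\left(A,j \right)} = A + 8 j$
$-142 + I{\left(7,8 \right)} \left(-79\right) = -142 + \left(7 + 8 \cdot 8\right) \left(-79\right) = -142 + \left(7 + 64\right) \left(-79\right) = -142 + 71 \left(-79\right) = -142 - 5609 = -5751$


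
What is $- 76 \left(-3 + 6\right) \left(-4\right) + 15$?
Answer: $927$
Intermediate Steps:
$- 76 \left(-3 + 6\right) \left(-4\right) + 15 = - 76 \cdot 3 \left(-4\right) + 15 = \left(-76\right) \left(-12\right) + 15 = 912 + 15 = 927$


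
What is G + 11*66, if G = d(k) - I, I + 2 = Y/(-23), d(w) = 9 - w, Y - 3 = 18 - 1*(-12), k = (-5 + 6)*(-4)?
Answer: 17076/23 ≈ 742.43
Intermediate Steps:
k = -4 (k = 1*(-4) = -4)
Y = 33 (Y = 3 + (18 - 1*(-12)) = 3 + (18 + 12) = 3 + 30 = 33)
I = -79/23 (I = -2 + 33/(-23) = -2 + 33*(-1/23) = -2 - 33/23 = -79/23 ≈ -3.4348)
G = 378/23 (G = (9 - 1*(-4)) - 1*(-79/23) = (9 + 4) + 79/23 = 13 + 79/23 = 378/23 ≈ 16.435)
G + 11*66 = 378/23 + 11*66 = 378/23 + 726 = 17076/23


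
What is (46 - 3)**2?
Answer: 1849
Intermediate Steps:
(46 - 3)**2 = 43**2 = 1849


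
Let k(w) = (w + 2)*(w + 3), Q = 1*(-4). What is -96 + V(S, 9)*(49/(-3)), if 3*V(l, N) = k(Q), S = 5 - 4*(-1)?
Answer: -962/9 ≈ -106.89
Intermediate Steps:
Q = -4
S = 9 (S = 5 + 4 = 9)
k(w) = (2 + w)*(3 + w)
V(l, N) = ⅔ (V(l, N) = (6 + (-4)² + 5*(-4))/3 = (6 + 16 - 20)/3 = (⅓)*2 = ⅔)
-96 + V(S, 9)*(49/(-3)) = -96 + 2*(49/(-3))/3 = -96 + 2*(49*(-⅓))/3 = -96 + (⅔)*(-49/3) = -96 - 98/9 = -962/9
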